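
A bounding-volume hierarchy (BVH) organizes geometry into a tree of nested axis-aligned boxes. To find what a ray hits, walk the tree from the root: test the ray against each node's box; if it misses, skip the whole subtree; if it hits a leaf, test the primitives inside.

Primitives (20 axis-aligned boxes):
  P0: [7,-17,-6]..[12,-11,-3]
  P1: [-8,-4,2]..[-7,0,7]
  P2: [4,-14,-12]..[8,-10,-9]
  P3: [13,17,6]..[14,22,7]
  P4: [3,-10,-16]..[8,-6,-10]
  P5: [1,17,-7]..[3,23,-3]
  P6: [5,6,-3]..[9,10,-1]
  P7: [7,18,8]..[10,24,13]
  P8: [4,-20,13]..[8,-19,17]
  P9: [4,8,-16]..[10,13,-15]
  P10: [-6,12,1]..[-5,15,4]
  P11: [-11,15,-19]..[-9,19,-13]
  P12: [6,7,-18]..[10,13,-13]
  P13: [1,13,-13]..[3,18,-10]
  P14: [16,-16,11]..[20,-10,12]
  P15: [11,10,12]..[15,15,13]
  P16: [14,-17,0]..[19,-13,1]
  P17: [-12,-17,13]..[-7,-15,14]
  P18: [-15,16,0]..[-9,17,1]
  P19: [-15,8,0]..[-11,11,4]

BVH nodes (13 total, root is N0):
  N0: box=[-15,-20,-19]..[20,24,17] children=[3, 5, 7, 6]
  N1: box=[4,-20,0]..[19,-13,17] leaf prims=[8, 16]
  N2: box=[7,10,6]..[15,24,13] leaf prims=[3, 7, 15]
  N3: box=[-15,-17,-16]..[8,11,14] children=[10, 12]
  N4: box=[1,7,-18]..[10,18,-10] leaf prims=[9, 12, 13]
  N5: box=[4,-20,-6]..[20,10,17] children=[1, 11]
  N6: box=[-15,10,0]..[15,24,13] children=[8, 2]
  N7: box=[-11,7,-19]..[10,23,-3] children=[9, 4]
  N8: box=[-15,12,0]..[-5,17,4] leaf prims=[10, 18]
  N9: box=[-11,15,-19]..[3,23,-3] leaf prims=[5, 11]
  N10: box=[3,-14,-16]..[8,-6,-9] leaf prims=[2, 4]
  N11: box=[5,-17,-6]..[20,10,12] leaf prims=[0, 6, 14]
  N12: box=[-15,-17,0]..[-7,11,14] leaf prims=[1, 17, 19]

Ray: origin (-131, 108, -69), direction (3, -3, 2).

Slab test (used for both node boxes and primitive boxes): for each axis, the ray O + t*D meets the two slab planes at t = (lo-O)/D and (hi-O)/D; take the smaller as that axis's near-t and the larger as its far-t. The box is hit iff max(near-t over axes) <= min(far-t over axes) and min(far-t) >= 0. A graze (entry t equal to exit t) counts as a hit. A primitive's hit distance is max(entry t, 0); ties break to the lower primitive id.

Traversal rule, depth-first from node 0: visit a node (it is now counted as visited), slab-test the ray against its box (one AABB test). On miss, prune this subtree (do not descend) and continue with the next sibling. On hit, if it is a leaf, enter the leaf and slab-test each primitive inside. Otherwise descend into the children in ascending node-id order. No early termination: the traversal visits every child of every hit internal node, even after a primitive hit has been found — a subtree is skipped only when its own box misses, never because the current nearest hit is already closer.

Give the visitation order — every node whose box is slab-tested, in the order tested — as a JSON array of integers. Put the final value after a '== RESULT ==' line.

Walk:
N0 x:[116/3,151/3] y:[28,128/3] z:[25,43] -> hit [116/3,128/3], descend [3, 5, 6, 7]
  N3 x:[116/3,139/3] y:[97/3,125/3] z:[53/2,83/2] -> hit [116/3,83/2], descend [10, 12]
    N10 x:[134/3,139/3] y:[38,122/3] z:[53/2,30] -> miss, prune
    N12 x:[116/3,124/3] y:[97/3,125/3] z:[69/2,83/2] -> hit [116/3,124/3] leaf, test {P1(miss), P17@t=41, P19(miss)}
  N5 x:[45,151/3] y:[98/3,128/3] z:[63/2,43] -> miss, prune
  N6 x:[116/3,146/3] y:[28,98/3] z:[69/2,41] -> miss, prune
  N7 x:[40,47] y:[85/3,101/3] z:[25,33] -> miss, prune

Summary -> nodes [0, 3, 10, 12, 5, 6, 7]; box-tests=7; leaf-entries=1; first=P17

== RESULT ==
[0, 3, 10, 12, 5, 6, 7]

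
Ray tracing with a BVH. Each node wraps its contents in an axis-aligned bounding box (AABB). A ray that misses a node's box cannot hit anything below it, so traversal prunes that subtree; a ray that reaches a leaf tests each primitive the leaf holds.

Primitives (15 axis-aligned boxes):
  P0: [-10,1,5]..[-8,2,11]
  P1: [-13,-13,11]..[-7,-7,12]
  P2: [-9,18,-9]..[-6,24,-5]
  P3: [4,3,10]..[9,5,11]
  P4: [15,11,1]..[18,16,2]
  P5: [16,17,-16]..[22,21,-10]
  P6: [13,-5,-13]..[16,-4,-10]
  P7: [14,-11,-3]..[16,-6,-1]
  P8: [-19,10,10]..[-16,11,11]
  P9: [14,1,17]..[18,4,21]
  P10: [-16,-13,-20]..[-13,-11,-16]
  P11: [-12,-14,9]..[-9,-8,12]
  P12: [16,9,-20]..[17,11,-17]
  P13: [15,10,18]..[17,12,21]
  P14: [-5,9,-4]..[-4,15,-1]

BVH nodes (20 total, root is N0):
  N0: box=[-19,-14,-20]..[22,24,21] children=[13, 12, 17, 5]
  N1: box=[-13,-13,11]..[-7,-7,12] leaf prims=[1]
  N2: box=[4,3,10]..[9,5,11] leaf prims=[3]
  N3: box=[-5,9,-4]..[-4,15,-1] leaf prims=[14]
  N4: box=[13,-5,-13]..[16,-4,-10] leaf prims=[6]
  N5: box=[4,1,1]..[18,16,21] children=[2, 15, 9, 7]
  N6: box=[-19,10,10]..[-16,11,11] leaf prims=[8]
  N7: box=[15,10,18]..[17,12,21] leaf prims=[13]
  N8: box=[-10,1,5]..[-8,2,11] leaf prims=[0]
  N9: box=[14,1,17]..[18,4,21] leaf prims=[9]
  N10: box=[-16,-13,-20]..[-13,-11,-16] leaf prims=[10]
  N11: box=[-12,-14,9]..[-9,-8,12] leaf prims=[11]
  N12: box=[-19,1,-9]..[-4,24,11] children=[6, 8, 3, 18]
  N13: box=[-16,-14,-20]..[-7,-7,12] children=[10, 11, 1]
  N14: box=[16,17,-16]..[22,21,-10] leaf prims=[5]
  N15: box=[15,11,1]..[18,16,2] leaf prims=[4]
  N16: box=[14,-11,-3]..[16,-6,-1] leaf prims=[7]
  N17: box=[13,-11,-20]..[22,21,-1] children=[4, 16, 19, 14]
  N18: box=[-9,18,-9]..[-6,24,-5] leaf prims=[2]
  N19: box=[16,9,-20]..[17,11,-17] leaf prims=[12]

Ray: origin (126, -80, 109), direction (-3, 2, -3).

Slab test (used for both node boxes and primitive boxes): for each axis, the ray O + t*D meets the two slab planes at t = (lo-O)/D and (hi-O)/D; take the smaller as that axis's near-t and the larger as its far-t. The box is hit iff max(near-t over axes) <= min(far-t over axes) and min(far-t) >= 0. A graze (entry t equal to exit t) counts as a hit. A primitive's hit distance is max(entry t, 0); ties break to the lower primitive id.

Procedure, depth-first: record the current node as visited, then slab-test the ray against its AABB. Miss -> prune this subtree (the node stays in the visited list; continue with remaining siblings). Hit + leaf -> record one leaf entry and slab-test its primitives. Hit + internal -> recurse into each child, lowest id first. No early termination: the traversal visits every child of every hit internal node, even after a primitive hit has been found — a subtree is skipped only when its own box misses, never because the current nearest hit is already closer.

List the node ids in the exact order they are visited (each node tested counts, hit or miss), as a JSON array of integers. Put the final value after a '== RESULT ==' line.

Traverse from the root:
N0 x:[104/3,145/3] y:[33,52] z:[88/3,43] -> hit [104/3,43], descend [5, 12, 13, 17]
  N5 x:[36,122/3] y:[81/2,48] z:[88/3,36] -> miss, prune
  N12 x:[130/3,145/3] y:[81/2,52] z:[98/3,118/3] -> miss, prune
  N13 x:[133/3,142/3] y:[33,73/2] z:[97/3,43] -> miss, prune
  N17 x:[104/3,113/3] y:[69/2,101/2] z:[110/3,43] -> hit [110/3,113/3], descend [4, 14, 16, 19]
    N4 x:[110/3,113/3] y:[75/2,38] z:[119/3,122/3] -> miss, prune
    N14 x:[104/3,110/3] y:[97/2,101/2] z:[119/3,125/3] -> miss, prune
    N16 x:[110/3,112/3] y:[69/2,37] z:[110/3,112/3] -> hit [110/3,37] leaf, test {P7@t=110/3}
    N19 x:[109/3,110/3] y:[89/2,91/2] z:[42,43] -> miss, prune

Visited [0, 5, 12, 13, 17, 4, 14, 16, 19]. Tests: 9 box, 1 leaf. Nearest: P7.

== RESULT ==
[0, 5, 12, 13, 17, 4, 14, 16, 19]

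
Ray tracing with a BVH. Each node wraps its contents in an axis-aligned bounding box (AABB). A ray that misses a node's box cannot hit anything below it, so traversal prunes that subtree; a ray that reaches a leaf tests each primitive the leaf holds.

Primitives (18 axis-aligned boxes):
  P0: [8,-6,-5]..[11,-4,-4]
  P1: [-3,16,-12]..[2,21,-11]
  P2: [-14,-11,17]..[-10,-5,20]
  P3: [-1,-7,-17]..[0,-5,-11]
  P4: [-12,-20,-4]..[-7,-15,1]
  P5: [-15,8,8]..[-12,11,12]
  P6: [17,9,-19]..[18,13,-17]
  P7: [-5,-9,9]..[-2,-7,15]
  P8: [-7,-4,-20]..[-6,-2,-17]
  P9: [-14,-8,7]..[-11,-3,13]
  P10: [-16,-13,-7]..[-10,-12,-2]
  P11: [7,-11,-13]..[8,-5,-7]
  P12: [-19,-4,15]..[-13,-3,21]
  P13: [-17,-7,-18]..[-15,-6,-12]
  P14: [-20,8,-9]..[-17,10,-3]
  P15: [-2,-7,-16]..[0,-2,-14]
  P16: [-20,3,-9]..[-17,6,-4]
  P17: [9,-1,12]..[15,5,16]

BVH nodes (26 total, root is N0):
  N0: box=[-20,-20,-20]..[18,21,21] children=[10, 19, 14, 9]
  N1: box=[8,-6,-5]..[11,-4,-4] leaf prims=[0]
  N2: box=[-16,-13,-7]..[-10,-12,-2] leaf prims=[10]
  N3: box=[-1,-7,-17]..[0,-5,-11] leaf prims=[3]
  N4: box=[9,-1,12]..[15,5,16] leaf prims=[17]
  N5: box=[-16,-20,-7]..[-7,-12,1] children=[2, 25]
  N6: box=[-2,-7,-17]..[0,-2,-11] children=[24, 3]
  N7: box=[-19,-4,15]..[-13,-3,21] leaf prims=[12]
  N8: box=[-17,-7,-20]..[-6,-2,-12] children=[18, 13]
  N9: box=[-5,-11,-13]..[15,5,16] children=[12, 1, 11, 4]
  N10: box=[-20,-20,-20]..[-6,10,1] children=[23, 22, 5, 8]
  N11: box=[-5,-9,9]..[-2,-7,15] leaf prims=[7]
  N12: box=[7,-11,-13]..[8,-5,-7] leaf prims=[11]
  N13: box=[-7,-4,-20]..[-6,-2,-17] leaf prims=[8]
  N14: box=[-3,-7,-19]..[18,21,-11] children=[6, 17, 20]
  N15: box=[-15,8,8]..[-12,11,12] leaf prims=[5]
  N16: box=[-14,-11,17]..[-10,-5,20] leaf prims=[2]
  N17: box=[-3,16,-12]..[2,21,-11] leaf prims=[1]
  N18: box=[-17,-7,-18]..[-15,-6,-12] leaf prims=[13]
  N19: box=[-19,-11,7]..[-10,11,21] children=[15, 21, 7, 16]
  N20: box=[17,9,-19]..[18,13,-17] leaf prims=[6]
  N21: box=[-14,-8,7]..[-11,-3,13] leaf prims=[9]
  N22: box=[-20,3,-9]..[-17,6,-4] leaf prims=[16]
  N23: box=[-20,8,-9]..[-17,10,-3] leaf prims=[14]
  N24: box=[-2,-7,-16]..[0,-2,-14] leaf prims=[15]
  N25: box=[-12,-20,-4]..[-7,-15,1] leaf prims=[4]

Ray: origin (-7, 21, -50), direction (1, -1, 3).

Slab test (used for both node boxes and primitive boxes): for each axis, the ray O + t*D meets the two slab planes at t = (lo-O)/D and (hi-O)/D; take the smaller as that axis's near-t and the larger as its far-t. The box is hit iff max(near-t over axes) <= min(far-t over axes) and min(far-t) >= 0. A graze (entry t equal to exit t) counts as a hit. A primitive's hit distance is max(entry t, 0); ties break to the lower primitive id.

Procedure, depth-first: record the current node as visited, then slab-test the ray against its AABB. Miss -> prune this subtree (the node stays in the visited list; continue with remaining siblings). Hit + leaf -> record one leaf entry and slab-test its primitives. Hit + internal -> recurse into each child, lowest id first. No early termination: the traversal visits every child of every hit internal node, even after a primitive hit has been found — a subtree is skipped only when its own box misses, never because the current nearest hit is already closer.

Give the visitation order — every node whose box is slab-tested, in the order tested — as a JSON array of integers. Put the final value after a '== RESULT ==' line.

Traverse from the root:
N0 x:[-13,25] y:[0,41] z:[10,71/3] -> hit [10,71/3], descend [9, 10, 14, 19]
  N9 x:[2,22] y:[16,32] z:[37/3,22] -> hit [16,22], descend [1, 4, 11, 12]
    N1 x:[15,18] y:[25,27] z:[15,46/3] -> miss, prune
    N4 x:[16,22] y:[16,22] z:[62/3,22] -> hit [62/3,22] leaf, test {P17@t=62/3}
    N11 x:[2,5] y:[28,30] z:[59/3,65/3] -> miss, prune
    N12 x:[14,15] y:[26,32] z:[37/3,43/3] -> miss, prune
  N10 x:[-13,1] y:[11,41] z:[10,17] -> miss, prune
  N14 x:[4,25] y:[0,28] z:[31/3,13] -> hit [31/3,13], descend [6, 17, 20]
    N6 x:[5,7] y:[23,28] z:[11,13] -> miss, prune
    N17 x:[4,9] y:[0,5] z:[38/3,13] -> miss, prune
    N20 x:[24,25] y:[8,12] z:[31/3,11] -> miss, prune
  N19 x:[-12,-3] y:[10,32] z:[19,71/3] -> miss, prune

order=[0, 9, 1, 4, 11, 12, 10, 14, 6, 17, 20, 19]  |boxes|=12  |leaves|=1  hit=P17

== RESULT ==
[0, 9, 1, 4, 11, 12, 10, 14, 6, 17, 20, 19]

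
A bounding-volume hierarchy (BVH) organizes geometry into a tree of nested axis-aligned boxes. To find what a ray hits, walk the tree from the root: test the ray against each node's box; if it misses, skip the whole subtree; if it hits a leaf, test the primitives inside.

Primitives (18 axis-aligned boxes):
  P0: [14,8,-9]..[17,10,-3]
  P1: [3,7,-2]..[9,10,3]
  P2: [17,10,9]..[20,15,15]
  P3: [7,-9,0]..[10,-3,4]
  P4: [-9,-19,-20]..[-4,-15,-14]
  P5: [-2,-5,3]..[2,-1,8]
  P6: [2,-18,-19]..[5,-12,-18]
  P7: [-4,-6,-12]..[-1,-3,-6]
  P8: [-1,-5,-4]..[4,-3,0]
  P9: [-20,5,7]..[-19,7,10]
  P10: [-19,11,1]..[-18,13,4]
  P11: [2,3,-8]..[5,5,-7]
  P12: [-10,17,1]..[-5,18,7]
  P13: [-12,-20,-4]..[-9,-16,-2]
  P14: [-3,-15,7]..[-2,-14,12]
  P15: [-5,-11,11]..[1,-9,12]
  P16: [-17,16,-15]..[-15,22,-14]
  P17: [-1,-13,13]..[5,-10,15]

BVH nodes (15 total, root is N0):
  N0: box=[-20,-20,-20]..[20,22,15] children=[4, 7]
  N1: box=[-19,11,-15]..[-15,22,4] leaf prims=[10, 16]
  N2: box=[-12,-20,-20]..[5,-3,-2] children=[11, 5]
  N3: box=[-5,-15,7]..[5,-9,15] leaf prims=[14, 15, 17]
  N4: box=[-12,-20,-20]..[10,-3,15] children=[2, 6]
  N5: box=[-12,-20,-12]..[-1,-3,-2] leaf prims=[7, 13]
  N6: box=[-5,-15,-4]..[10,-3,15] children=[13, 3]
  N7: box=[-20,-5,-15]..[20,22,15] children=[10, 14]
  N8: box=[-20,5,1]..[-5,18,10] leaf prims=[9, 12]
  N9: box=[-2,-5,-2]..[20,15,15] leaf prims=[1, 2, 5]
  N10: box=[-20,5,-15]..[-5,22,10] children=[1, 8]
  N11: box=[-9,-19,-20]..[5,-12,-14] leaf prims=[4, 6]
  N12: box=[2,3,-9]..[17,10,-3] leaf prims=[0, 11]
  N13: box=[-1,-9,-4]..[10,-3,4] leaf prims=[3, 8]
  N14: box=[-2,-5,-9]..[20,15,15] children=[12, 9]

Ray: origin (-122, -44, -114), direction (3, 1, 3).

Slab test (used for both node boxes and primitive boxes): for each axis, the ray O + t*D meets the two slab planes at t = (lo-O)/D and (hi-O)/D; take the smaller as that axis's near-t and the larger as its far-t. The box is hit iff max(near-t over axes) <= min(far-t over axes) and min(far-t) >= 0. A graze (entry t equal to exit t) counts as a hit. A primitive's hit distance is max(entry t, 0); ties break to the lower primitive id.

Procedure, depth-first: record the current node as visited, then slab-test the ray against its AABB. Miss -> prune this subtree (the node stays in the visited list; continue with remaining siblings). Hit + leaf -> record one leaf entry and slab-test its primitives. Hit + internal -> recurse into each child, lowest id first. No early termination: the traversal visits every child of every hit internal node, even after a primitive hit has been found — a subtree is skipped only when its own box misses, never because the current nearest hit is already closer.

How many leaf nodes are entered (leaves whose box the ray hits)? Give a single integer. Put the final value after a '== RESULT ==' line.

Walk:
N0 x:[34,142/3] y:[24,66] z:[94/3,43] -> hit [34,43], descend [4, 7]
  N4 x:[110/3,44] y:[24,41] z:[94/3,43] -> hit [110/3,41], descend [2, 6]
    N2 x:[110/3,127/3] y:[24,41] z:[94/3,112/3] -> hit [110/3,112/3], descend [5, 11]
      N5 x:[110/3,121/3] y:[24,41] z:[34,112/3] -> hit [110/3,112/3] leaf, test {P7(miss), P13(miss)}
      N11 x:[113/3,127/3] y:[25,32] z:[94/3,100/3] -> miss, prune
    N6 x:[39,44] y:[29,41] z:[110/3,43] -> hit [39,41], descend [3, 13]
      N3 x:[39,127/3] y:[29,35] z:[121/3,43] -> miss, prune
      N13 x:[121/3,44] y:[35,41] z:[110/3,118/3] -> miss, prune
  N7 x:[34,142/3] y:[39,66] z:[33,43] -> hit [39,43], descend [10, 14]
    N10 x:[34,39] y:[49,66] z:[33,124/3] -> miss, prune
    N14 x:[40,142/3] y:[39,59] z:[35,43] -> hit [40,43], descend [9, 12]
      N9 x:[40,142/3] y:[39,59] z:[112/3,43] -> hit [40,43] leaf, test {P1(miss), P2(miss), P5@t=40}
      N12 x:[124/3,139/3] y:[47,54] z:[35,37] -> miss, prune

Summary -> nodes [0, 4, 2, 5, 11, 6, 3, 13, 7, 10, 14, 9, 12]; box-tests=13; leaf-entries=2; first=P5

== RESULT ==
2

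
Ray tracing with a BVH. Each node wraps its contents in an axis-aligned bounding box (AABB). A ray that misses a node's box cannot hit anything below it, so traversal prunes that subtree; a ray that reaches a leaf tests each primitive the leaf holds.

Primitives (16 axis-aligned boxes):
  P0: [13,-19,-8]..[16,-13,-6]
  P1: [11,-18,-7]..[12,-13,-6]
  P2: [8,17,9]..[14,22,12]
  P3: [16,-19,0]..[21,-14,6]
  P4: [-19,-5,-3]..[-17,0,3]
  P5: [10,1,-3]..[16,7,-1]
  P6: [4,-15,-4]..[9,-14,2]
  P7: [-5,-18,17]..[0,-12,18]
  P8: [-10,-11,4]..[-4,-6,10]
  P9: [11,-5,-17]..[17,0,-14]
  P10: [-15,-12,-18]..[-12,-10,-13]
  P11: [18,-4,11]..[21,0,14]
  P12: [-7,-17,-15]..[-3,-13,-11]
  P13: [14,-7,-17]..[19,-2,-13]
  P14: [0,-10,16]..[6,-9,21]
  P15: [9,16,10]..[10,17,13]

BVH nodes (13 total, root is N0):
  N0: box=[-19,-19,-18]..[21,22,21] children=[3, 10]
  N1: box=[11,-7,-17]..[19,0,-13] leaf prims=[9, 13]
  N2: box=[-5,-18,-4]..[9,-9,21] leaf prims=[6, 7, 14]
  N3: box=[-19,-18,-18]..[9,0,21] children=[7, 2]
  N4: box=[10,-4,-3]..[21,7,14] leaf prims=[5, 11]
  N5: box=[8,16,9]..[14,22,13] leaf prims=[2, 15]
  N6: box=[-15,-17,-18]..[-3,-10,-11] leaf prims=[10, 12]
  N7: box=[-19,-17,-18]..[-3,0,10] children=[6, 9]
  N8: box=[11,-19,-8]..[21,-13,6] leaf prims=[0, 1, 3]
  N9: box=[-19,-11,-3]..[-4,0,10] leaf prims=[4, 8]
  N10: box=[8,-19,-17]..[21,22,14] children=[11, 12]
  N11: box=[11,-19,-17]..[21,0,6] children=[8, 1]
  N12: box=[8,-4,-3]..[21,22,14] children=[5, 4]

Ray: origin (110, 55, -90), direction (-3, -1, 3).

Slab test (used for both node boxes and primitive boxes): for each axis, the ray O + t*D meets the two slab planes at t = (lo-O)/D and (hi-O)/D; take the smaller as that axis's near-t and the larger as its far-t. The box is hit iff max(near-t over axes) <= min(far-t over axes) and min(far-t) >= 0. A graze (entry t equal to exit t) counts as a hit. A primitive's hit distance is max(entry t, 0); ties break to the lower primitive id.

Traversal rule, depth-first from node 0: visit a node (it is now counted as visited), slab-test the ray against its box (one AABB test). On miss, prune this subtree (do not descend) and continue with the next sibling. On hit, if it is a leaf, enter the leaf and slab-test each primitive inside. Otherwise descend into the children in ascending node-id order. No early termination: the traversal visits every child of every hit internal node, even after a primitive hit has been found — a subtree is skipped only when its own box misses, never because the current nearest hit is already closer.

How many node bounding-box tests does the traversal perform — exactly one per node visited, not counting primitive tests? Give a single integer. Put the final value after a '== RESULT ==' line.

Traverse from the root:
N0 x:[89/3,43] y:[33,74] z:[24,37] -> hit [33,37], descend [3, 10]
  N3 x:[101/3,43] y:[55,73] z:[24,37] -> miss, prune
  N10 x:[89/3,34] y:[33,74] z:[73/3,104/3] -> hit [33,34], descend [11, 12]
    N11 x:[89/3,33] y:[55,74] z:[73/3,32] -> miss, prune
    N12 x:[89/3,34] y:[33,59] z:[29,104/3] -> hit [33,34], descend [4, 5]
      N4 x:[89/3,100/3] y:[48,59] z:[29,104/3] -> miss, prune
      N5 x:[32,34] y:[33,39] z:[33,103/3] -> hit [33,34] leaf, test {P2@t=33, P15(miss)}

Visited [0, 3, 10, 11, 12, 4, 5]. Tests: 7 box, 1 leaf. Nearest: P2.

== RESULT ==
7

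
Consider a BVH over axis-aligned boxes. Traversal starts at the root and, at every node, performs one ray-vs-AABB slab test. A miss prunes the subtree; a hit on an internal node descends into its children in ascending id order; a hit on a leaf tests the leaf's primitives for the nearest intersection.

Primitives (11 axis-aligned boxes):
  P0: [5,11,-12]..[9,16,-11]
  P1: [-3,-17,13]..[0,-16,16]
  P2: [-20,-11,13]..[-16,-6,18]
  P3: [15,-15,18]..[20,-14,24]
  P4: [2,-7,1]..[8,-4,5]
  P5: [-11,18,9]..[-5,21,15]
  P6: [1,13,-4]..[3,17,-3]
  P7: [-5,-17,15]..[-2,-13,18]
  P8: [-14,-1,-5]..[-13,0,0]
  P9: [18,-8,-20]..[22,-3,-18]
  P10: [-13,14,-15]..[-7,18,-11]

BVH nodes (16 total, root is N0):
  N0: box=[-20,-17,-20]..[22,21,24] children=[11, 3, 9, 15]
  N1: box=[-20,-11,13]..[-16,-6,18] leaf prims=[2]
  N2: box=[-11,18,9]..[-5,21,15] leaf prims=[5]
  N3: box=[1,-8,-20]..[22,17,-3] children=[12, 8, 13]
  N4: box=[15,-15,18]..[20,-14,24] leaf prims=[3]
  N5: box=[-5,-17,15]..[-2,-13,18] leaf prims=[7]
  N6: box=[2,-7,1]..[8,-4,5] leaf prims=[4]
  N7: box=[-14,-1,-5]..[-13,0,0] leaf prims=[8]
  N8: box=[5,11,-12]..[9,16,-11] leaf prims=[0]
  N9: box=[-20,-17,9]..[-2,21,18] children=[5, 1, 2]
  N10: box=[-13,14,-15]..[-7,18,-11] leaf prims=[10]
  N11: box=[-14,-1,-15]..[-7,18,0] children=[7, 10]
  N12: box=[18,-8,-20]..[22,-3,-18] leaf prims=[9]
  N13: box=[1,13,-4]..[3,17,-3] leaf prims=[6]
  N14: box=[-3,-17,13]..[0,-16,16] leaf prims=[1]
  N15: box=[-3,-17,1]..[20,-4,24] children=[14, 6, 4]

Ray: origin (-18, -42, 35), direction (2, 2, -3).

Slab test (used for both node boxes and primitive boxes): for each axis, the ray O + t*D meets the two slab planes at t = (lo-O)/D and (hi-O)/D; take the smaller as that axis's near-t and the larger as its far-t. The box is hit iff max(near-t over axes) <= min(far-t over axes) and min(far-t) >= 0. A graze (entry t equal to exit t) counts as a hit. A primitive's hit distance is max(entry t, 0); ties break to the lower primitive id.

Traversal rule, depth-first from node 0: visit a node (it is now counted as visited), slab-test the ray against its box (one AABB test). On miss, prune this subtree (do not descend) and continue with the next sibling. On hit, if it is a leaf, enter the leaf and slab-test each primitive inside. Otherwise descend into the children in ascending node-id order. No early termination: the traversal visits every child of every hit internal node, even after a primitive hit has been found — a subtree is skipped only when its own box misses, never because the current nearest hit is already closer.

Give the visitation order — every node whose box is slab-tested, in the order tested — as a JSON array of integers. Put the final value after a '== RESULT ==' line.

Traverse from the root:
N0 x:[-1,20] y:[25/2,63/2] z:[11/3,55/3] -> hit [25/2,55/3], descend [3, 9, 11, 15]
  N3 x:[19/2,20] y:[17,59/2] z:[38/3,55/3] -> hit [17,55/3], descend [8, 12, 13]
    N8 x:[23/2,27/2] y:[53/2,29] z:[46/3,47/3] -> miss, prune
    N12 x:[18,20] y:[17,39/2] z:[53/3,55/3] -> hit [18,55/3] leaf, test {P9@t=18}
    N13 x:[19/2,21/2] y:[55/2,59/2] z:[38/3,13] -> miss, prune
  N9 x:[-1,8] y:[25/2,63/2] z:[17/3,26/3] -> miss, prune
  N11 x:[2,11/2] y:[41/2,30] z:[35/3,50/3] -> miss, prune
  N15 x:[15/2,19] y:[25/2,19] z:[11/3,34/3] -> miss, prune

8 AABB tests over nodes [0, 3, 8, 12, 13, 9, 11, 15]; 1 leaf entered; closest P9.

== RESULT ==
[0, 3, 8, 12, 13, 9, 11, 15]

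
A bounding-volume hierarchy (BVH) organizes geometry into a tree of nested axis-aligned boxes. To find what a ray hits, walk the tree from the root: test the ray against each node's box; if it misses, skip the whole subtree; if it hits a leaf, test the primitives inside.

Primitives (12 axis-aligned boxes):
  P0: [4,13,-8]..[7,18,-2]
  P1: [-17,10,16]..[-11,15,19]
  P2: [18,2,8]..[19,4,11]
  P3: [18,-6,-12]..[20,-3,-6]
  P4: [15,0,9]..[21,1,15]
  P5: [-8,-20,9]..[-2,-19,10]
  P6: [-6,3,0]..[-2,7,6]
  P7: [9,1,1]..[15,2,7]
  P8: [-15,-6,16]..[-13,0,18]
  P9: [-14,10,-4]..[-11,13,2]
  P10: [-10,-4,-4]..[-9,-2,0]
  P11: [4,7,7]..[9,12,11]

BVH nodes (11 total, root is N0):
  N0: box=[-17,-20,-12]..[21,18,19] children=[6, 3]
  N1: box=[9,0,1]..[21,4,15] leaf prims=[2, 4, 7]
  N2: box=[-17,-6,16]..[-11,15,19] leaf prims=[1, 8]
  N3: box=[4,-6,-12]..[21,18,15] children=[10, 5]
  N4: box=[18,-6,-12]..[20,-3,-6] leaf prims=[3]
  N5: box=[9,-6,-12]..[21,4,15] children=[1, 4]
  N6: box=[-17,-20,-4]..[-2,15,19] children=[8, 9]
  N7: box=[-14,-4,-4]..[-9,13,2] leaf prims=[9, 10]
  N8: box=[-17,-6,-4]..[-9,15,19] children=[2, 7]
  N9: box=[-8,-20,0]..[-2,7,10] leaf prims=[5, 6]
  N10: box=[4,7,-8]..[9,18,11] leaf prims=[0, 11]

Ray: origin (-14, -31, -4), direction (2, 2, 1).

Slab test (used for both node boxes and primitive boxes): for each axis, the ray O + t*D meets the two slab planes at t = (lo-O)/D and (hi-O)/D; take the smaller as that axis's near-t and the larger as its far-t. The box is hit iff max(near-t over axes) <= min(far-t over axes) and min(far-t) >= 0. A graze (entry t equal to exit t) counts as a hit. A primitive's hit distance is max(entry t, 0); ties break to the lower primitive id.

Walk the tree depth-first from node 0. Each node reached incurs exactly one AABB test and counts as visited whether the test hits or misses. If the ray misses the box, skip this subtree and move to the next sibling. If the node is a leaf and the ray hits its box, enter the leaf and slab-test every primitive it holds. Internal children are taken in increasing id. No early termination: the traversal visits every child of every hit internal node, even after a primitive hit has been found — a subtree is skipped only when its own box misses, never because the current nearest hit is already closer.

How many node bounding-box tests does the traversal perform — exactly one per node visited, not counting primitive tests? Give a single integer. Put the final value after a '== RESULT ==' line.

Trace the traversal:
N0 x:[-3/2,35/2] y:[11/2,49/2] z:[-8,23] -> hit [11/2,35/2], descend [3, 6]
  N3 x:[9,35/2] y:[25/2,49/2] z:[-8,19] -> hit [25/2,35/2], descend [5, 10]
    N5 x:[23/2,35/2] y:[25/2,35/2] z:[-8,19] -> hit [25/2,35/2], descend [1, 4]
      N1 x:[23/2,35/2] y:[31/2,35/2] z:[5,19] -> hit [31/2,35/2] leaf, test {P2(miss), P4@t=31/2, P7(miss)}
      N4 x:[16,17] y:[25/2,14] z:[-8,-2] -> miss, prune
    N10 x:[9,23/2] y:[19,49/2] z:[-4,15] -> miss, prune
  N6 x:[-3/2,6] y:[11/2,23] z:[0,23] -> hit [11/2,6], descend [8, 9]
    N8 x:[-3/2,5/2] y:[25/2,23] z:[0,23] -> miss, prune
    N9 x:[3,6] y:[11/2,19] z:[4,14] -> hit [11/2,6] leaf, test {P5(miss), P6(miss)}

order=[0, 3, 5, 1, 4, 10, 6, 8, 9]  |boxes|=9  |leaves|=2  hit=P4

== RESULT ==
9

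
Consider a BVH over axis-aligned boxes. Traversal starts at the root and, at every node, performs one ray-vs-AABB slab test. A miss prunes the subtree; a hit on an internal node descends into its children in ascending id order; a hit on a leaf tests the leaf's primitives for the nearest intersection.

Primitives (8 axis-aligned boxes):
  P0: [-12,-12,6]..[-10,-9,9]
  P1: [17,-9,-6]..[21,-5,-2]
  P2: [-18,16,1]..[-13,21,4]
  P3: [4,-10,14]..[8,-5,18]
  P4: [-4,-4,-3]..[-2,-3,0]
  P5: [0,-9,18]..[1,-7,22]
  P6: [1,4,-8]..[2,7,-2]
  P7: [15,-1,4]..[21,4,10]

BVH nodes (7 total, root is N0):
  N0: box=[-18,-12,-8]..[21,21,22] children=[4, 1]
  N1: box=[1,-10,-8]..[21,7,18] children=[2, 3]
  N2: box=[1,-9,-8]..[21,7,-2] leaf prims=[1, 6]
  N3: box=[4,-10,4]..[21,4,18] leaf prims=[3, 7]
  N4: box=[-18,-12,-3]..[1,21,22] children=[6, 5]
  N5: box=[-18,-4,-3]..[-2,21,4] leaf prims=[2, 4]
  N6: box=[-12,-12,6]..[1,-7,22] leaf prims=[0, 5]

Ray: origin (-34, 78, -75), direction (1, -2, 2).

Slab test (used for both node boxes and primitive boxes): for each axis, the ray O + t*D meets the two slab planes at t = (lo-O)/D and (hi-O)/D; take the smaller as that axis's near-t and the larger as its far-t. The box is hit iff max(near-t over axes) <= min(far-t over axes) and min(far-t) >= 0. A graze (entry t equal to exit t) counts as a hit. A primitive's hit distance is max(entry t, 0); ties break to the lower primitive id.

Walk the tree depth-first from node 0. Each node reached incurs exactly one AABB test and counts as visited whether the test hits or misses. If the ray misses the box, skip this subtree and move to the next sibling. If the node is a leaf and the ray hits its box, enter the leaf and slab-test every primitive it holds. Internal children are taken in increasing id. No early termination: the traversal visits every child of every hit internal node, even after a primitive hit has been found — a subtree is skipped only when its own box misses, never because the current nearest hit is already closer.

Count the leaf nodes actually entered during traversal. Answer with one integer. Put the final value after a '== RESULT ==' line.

Trace the traversal:
N0 x:[16,55] y:[57/2,45] z:[67/2,97/2] -> hit [67/2,45], descend [1, 4]
  N1 x:[35,55] y:[71/2,44] z:[67/2,93/2] -> hit [71/2,44], descend [2, 3]
    N2 x:[35,55] y:[71/2,87/2] z:[67/2,73/2] -> hit [71/2,73/2] leaf, test {P1(miss), P6@t=71/2}
    N3 x:[38,55] y:[37,44] z:[79/2,93/2] -> hit [79/2,44] leaf, test {P3(miss), P7(miss)}
  N4 x:[16,35] y:[57/2,45] z:[36,97/2] -> miss, prune

Summary -> nodes [0, 1, 2, 3, 4]; box-tests=5; leaf-entries=2; first=P6

== RESULT ==
2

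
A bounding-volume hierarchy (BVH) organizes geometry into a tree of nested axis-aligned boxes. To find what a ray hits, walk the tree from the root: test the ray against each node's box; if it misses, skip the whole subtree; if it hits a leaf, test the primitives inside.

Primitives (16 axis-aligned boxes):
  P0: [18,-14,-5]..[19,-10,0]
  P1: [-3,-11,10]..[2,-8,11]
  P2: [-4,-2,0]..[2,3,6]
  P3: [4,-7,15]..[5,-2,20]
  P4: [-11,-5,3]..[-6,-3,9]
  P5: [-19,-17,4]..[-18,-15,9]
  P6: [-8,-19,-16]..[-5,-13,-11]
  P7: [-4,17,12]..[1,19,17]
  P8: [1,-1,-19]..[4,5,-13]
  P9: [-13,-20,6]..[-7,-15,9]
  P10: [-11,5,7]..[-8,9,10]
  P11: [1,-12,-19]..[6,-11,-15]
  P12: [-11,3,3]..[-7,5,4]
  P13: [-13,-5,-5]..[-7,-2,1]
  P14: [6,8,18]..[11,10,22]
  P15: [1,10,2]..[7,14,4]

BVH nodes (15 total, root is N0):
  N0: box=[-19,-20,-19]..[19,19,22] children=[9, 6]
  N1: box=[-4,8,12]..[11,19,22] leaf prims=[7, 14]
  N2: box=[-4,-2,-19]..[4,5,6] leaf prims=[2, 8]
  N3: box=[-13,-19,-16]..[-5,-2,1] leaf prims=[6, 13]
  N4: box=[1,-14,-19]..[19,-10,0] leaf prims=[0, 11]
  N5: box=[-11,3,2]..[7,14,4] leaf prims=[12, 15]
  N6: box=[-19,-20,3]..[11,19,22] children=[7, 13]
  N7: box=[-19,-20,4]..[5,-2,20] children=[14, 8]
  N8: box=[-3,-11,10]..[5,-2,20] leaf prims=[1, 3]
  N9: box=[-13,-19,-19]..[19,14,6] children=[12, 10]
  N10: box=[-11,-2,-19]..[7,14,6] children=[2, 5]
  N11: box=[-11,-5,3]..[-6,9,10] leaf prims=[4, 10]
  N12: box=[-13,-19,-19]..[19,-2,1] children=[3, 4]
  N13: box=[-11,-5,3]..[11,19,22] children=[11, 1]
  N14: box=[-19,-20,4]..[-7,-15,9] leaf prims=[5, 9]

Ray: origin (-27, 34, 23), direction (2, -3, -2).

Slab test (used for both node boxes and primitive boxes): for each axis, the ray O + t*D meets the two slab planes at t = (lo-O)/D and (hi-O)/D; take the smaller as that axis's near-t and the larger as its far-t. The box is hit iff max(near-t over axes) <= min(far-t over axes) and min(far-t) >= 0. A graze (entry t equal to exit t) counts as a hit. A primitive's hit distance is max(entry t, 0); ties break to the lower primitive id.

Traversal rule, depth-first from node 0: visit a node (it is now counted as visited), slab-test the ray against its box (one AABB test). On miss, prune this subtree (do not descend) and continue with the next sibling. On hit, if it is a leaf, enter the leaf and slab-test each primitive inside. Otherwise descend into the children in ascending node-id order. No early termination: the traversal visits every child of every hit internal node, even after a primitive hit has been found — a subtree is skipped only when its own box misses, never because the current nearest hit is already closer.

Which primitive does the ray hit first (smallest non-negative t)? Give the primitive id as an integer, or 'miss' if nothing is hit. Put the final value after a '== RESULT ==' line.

Traverse from the root:
N0 x:[4,23] y:[5,18] z:[1/2,21] -> hit [5,18], descend [6, 9]
  N6 x:[4,19] y:[5,18] z:[1/2,10] -> hit [5,10], descend [7, 13]
    N7 x:[4,16] y:[12,18] z:[3/2,19/2] -> miss, prune
    N13 x:[8,19] y:[5,13] z:[1/2,10] -> hit [8,10], descend [1, 11]
      N1 x:[23/2,19] y:[5,26/3] z:[1/2,11/2] -> miss, prune
      N11 x:[8,21/2] y:[25/3,13] z:[13/2,10] -> hit [25/3,10] leaf, test {P4(miss), P10(miss)}
  N9 x:[7,23] y:[20/3,53/3] z:[17/2,21] -> hit [17/2,53/3], descend [10, 12]
    N10 x:[8,17] y:[20/3,12] z:[17/2,21] -> hit [17/2,12], descend [2, 5]
      N2 x:[23/2,31/2] y:[29/3,12] z:[17/2,21] -> hit [23/2,12] leaf, test {P2@t=23/2, P8(miss)}
      N5 x:[8,17] y:[20/3,31/3] z:[19/2,21/2] -> hit [19/2,31/3] leaf, test {P12@t=29/3, P15(miss)}
    N12 x:[7,23] y:[12,53/3] z:[11,21] -> hit [12,53/3], descend [3, 4]
      N3 x:[7,11] y:[12,53/3] z:[11,39/2] -> miss, prune
      N4 x:[14,23] y:[44/3,16] z:[23/2,21] -> hit [44/3,16] leaf, test {P0(miss), P11(miss)}

Summary -> nodes [0, 6, 7, 13, 1, 11, 9, 10, 2, 5, 12, 3, 4]; box-tests=13; leaf-entries=4; first=P12

== RESULT ==
12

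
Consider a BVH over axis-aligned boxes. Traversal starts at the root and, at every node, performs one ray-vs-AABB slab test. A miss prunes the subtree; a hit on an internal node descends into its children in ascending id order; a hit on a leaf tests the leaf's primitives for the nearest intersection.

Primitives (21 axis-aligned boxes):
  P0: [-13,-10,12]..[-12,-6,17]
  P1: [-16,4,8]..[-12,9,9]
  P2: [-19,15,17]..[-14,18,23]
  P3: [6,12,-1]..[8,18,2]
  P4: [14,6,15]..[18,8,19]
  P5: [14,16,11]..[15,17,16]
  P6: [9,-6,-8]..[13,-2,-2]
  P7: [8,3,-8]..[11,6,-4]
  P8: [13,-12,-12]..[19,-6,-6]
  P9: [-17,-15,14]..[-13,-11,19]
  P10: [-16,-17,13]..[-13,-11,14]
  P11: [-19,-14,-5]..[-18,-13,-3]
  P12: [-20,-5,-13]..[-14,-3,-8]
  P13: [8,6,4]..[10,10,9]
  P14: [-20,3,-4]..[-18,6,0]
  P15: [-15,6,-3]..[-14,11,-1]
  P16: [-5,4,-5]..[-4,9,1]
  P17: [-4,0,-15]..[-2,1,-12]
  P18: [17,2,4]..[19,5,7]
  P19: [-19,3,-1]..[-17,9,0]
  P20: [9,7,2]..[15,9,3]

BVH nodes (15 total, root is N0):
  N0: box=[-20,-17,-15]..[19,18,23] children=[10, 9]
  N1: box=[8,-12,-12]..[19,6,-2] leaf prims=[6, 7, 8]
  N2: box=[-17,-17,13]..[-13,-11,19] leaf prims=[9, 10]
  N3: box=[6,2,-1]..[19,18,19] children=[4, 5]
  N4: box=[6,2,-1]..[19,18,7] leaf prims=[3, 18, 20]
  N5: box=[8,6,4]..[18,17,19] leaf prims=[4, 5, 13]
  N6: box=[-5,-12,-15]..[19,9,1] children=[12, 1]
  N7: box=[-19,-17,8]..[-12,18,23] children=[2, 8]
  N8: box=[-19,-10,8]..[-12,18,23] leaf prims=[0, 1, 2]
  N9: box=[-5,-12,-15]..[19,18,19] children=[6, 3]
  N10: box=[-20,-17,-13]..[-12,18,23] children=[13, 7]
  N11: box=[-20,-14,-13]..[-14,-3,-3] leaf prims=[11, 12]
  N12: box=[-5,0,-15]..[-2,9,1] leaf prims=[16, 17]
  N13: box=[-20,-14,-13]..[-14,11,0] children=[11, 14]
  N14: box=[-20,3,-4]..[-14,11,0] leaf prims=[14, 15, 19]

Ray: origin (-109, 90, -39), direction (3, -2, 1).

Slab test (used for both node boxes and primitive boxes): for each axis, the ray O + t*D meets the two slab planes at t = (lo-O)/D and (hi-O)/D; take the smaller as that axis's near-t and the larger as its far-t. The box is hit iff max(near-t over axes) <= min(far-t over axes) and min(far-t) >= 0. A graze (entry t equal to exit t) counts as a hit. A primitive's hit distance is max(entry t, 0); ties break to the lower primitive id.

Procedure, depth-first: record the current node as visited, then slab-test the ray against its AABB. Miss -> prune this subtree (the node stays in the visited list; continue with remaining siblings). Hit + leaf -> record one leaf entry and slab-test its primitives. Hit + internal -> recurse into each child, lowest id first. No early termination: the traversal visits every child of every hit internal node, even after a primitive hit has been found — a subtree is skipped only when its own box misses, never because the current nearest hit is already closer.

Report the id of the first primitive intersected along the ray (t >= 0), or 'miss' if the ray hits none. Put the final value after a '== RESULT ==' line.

Trace the traversal:
N0 x:[89/3,128/3] y:[36,107/2] z:[24,62] -> hit [36,128/3], descend [9, 10]
  N9 x:[104/3,128/3] y:[36,51] z:[24,58] -> hit [36,128/3], descend [3, 6]
    N3 x:[115/3,128/3] y:[36,44] z:[38,58] -> hit [115/3,128/3], descend [4, 5]
      N4 x:[115/3,128/3] y:[36,44] z:[38,46] -> hit [115/3,128/3] leaf, test {P3@t=115/3, P18(miss), P20@t=41}
      N5 x:[39,127/3] y:[73/2,42] z:[43,58] -> miss, prune
    N6 x:[104/3,128/3] y:[81/2,51] z:[24,40] -> miss, prune
  N10 x:[89/3,97/3] y:[36,107/2] z:[26,62] -> miss, prune

order=[0, 9, 3, 4, 5, 6, 10]  |boxes|=7  |leaves|=1  hit=P3

== RESULT ==
3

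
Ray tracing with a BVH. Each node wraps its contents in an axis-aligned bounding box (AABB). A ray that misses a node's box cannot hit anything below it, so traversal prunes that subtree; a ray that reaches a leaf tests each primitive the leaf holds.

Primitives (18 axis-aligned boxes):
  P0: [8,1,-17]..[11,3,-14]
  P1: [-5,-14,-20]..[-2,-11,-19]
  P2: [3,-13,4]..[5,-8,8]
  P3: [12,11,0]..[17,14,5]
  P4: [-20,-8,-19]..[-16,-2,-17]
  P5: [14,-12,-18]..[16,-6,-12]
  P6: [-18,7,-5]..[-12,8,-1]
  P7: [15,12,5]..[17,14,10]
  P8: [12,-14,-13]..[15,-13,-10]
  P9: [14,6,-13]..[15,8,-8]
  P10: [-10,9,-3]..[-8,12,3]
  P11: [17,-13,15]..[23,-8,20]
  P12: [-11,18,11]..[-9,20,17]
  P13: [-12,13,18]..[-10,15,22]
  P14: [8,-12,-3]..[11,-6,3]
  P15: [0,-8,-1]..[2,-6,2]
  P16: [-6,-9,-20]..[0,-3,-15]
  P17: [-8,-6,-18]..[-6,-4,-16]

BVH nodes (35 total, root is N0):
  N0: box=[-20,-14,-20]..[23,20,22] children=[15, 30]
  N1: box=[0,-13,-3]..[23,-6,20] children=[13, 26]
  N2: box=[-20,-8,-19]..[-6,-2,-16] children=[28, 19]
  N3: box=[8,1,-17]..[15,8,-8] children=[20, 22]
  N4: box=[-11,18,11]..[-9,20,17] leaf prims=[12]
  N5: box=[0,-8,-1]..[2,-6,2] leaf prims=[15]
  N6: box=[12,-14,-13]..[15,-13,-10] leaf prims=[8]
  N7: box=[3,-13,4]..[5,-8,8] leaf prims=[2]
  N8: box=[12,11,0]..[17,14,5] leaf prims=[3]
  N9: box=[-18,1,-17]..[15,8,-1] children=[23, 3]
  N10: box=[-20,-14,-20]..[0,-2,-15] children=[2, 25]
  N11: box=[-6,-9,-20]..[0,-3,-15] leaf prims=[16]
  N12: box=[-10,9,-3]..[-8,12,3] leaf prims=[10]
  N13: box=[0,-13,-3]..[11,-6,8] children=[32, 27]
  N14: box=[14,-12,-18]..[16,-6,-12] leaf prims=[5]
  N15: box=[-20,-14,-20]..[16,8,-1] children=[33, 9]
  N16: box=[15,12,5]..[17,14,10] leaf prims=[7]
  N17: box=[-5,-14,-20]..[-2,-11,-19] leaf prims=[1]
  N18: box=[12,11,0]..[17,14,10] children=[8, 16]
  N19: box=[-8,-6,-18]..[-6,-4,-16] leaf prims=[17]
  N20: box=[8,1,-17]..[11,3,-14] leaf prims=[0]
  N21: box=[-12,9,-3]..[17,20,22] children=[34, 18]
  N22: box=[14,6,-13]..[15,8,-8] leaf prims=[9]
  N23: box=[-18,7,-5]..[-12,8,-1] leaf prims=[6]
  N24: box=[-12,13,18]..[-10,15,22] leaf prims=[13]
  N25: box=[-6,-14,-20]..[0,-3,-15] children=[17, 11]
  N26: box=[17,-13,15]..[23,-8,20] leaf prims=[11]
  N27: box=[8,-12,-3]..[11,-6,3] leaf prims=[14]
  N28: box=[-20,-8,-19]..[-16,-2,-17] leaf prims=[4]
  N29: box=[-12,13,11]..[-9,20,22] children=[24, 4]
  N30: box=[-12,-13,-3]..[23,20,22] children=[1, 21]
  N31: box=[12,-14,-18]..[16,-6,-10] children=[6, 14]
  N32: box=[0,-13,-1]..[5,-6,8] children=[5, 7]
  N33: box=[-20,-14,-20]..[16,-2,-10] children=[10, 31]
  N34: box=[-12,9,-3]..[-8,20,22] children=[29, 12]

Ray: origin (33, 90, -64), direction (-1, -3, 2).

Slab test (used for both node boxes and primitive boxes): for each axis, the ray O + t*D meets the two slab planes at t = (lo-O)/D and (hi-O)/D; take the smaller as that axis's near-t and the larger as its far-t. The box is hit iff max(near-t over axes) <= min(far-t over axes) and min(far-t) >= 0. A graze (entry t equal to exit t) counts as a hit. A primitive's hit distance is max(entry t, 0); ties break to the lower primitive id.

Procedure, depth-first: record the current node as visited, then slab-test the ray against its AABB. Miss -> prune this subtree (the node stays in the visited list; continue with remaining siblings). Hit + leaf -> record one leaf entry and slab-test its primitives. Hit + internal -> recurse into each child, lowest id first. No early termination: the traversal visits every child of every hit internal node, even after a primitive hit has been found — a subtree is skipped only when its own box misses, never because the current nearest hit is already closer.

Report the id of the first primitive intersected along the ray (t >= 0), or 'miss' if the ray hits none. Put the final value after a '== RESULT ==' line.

Walk:
N0 x:[10,53] y:[70/3,104/3] z:[22,43] -> hit [70/3,104/3], descend [15, 30]
  N15 x:[17,53] y:[82/3,104/3] z:[22,63/2] -> hit [82/3,63/2], descend [9, 33]
    N9 x:[18,51] y:[82/3,89/3] z:[47/2,63/2] -> hit [82/3,89/3], descend [3, 23]
      N3 x:[18,25] y:[82/3,89/3] z:[47/2,28] -> miss, prune
      N23 x:[45,51] y:[82/3,83/3] z:[59/2,63/2] -> miss, prune
    N33 x:[17,53] y:[92/3,104/3] z:[22,27] -> miss, prune
  N30 x:[10,45] y:[70/3,103/3] z:[61/2,43] -> hit [61/2,103/3], descend [1, 21]
    N1 x:[10,33] y:[32,103/3] z:[61/2,42] -> hit [32,33], descend [13, 26]
      N13 x:[22,33] y:[32,103/3] z:[61/2,36] -> hit [32,33], descend [27, 32]
        N27 x:[22,25] y:[32,34] z:[61/2,67/2] -> miss, prune
        N32 x:[28,33] y:[32,103/3] z:[63/2,36] -> hit [32,33], descend [5, 7]
          N5 x:[31,33] y:[32,98/3] z:[63/2,33] -> hit [32,98/3] leaf, test {P15@t=32}
          N7 x:[28,30] y:[98/3,103/3] z:[34,36] -> miss, prune
      N26 x:[10,16] y:[98/3,103/3] z:[79/2,42] -> miss, prune
    N21 x:[16,45] y:[70/3,27] z:[61/2,43] -> miss, prune

Visited [0, 15, 9, 3, 23, 33, 30, 1, 13, 27, 32, 5, 7, 26, 21]. Tests: 15 box, 1 leaf. Nearest: P15.

== RESULT ==
15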